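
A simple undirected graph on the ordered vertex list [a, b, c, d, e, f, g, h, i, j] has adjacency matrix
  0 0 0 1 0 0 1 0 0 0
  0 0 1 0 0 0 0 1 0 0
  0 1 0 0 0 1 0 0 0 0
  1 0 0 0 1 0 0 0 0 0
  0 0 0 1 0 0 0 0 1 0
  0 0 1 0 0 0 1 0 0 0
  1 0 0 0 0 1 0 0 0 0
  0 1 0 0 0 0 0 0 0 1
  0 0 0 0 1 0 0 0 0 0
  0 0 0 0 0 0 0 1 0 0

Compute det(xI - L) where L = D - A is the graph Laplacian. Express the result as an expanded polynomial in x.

With the vertex order [a, b, c, d, e, f, g, h, i, j], the degrees are [2, 2, 2, 2, 2, 2, 2, 2, 1, 1], giving D = diag(2, 2, 2, 2, 2, 2, 2, 2, 1, 1) and L = D - A. Computing det(xI - L) by cofactor expansion (or equivalently via sum-over-permutations) gives x^10 - 18x^9 + 136x^8 - 560x^7 + 1365x^6 - 2002x^5 + 1716x^4 - 792x^3 + 165x^2 - 10x. Since p(0) = det(-L) = 0, x divides p(x).

x^10 - 18x^9 + 136x^8 - 560x^7 + 1365x^6 - 2002x^5 + 1716x^4 - 792x^3 + 165x^2 - 10x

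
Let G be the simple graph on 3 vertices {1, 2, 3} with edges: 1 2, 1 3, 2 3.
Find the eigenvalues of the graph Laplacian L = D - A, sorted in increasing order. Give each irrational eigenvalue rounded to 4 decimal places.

[0, 3, 3]

With the vertex order [1, 2, 3], the degrees are [2, 2, 2], giving D = diag(2, 2, 2) and L = D - A. Diagonalising L (or applying a numerical eigensolver to the 3x3 matrix) gives the spectrum above. There is one zero in the spectrum, matching the 1 component. The eigenvalues sum to 6, which equals trace(L) = 2|E|.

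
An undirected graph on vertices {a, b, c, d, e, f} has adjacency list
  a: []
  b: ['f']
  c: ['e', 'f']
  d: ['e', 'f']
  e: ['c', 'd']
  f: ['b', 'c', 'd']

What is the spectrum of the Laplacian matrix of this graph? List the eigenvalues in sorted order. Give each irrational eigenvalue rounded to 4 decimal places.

[0, 0, 0.8299, 2, 2.6889, 4.4812]

Each diagonal entry of L is the vertex degree and each off-diagonal entry is -1 where an edge is present, 0 otherwise; in the order [a, b, c, d, e, f] the diagonal is [0, 1, 2, 2, 2, 3]. The multiplicity of 0 as a Laplacian eigenvalue equals the number of connected components. The 2 zero eigenvalues correspond to the 2 connected components. There are 2 zeros in the spectrum, matching the 2 components. The largest eigenvalue, 4.4812, is at most the vertex count 6.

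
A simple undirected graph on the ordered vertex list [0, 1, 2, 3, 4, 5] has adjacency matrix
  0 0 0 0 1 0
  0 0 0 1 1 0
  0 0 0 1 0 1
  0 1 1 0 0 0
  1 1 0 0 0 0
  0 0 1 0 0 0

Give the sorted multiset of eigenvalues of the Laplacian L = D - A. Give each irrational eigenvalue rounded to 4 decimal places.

With the vertex order [0, 1, 2, 3, 4, 5], the degrees are [1, 2, 2, 2, 2, 1], giving D = diag(1, 2, 2, 2, 2, 1) and L = D - A. Diagonalising L (or applying a numerical eigensolver to the 6x6 matrix) gives the spectrum above. The single zero eigenvalue shows the graph is connected. There is one zero in the spectrum, matching the 1 component. The largest eigenvalue, 3.7321, is at most the vertex count 6.

[0, 0.2679, 1, 2, 3, 3.7321]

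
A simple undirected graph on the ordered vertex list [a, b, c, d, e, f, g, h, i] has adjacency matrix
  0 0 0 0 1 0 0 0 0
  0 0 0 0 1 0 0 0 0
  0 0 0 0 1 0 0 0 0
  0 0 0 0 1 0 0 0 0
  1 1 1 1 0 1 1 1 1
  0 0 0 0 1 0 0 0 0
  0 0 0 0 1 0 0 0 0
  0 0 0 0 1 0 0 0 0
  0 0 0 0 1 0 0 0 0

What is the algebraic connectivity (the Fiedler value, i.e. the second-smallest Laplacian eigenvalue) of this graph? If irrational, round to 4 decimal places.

1

With the vertex order [a, b, c, d, e, f, g, h, i], the degrees are [1, 1, 1, 1, 8, 1, 1, 1, 1], giving D = diag(1, 1, 1, 1, 8, 1, 1, 1, 1) and L = D - A. The smallest Laplacian eigenvalue is always 0. The next one, lambda_2 = 1, measures how hard the graph is to disconnect: larger values mean better connectivity. By the matrix-tree theorem the graph has (1/9) * product of the nonzero eigenvalues = 1 spanning tree.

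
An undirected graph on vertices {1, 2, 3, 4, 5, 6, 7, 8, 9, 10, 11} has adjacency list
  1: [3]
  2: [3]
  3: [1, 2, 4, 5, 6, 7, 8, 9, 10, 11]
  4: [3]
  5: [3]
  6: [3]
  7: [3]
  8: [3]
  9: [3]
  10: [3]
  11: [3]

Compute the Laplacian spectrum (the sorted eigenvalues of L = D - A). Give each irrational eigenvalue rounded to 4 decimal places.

Each diagonal entry of L is the vertex degree and each off-diagonal entry is -1 where an edge is present, 0 otherwise; in the order [1, 2, 3, 4, 5, 6, 7, 8, 9, 10, 11] the diagonal is [1, 1, 10, 1, 1, 1, 1, 1, 1, 1, 1]. L is symmetric positive semidefinite, so every eigenvalue is real and nonnegative. The single zero eigenvalue shows the graph is connected. By the matrix-tree theorem the graph has (1/11) * product of the nonzero eigenvalues = 1 spanning tree.

[0, 1, 1, 1, 1, 1, 1, 1, 1, 1, 11]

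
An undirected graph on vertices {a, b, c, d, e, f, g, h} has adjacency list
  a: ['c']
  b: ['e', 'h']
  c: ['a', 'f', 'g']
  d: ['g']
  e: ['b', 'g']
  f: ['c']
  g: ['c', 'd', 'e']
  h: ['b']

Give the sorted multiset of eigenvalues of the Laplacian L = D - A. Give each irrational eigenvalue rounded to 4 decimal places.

[0, 0.2243, 0.5858, 1, 1.4108, 2.7237, 3.4142, 4.6412]

Reading degrees in the order [a, b, c, d, e, f, g, h] gives [1, 2, 3, 1, 2, 1, 3, 1]; set D = diag(1, 2, 3, 1, 2, 1, 3, 1) and form L = D - A. Diagonalising L (or applying a numerical eigensolver to the 8x8 matrix) gives the spectrum above. The single zero eigenvalue shows the graph is connected.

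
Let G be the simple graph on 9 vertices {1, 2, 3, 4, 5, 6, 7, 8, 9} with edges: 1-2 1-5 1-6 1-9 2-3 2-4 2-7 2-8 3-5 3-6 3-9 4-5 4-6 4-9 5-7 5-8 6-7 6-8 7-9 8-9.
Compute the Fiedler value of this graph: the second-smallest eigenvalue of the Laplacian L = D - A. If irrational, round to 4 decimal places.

4

With the vertex order [1, 2, 3, 4, 5, 6, 7, 8, 9], the degrees are [4, 5, 4, 4, 5, 5, 4, 4, 5], giving D = diag(4, 5, 4, 4, 5, 5, 4, 4, 5) and L = D - A. The smallest Laplacian eigenvalue is always 0. The next one, lambda_2 = 4, measures how hard the graph is to disconnect: larger values mean better connectivity. There is one zero in the spectrum, matching the 1 component.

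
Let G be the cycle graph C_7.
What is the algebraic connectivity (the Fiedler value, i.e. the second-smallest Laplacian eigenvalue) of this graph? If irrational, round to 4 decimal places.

0.7530

The graph has 7 vertices and degree multiset [2, 2, 2, 2, 2, 2, 2]; D is the diagonal matrix of degrees and L = D - A. The smallest Laplacian eigenvalue is always 0. The next one, lambda_2 = 0.7530, measures how hard the graph is to disconnect: larger values mean better connectivity. The eigenvalues sum to 14, which equals trace(L) = 2|E|. The largest eigenvalue, 3.8019, is at most the vertex count 7.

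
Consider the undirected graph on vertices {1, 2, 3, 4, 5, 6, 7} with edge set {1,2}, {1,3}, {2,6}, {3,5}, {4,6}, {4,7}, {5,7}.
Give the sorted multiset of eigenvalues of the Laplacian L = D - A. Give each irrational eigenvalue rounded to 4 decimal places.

Each diagonal entry of L is the vertex degree and each off-diagonal entry is -1 where an edge is present, 0 otherwise; in the order [1, 2, 3, 4, 5, 6, 7] the diagonal is [2, 2, 2, 2, 2, 2, 2]. Diagonalising L (or applying a numerical eigensolver to the 7x7 matrix) gives the spectrum above. By the matrix-tree theorem the graph has (1/7) * product of the nonzero eigenvalues = 7 spanning trees.

[0, 0.7530, 0.7530, 2.4450, 2.4450, 3.8019, 3.8019]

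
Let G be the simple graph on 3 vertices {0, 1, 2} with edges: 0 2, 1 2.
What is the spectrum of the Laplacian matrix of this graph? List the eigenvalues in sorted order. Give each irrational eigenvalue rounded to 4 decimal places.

Each diagonal entry of L is the vertex degree and each off-diagonal entry is -1 where an edge is present, 0 otherwise; in the order [0, 1, 2] the diagonal is [1, 1, 2]. L is symmetric positive semidefinite, so every eigenvalue is real and nonnegative. The single zero eigenvalue shows the graph is connected. By the matrix-tree theorem the graph has (1/3) * product of the nonzero eigenvalues = 1 spanning tree.

[0, 1, 3]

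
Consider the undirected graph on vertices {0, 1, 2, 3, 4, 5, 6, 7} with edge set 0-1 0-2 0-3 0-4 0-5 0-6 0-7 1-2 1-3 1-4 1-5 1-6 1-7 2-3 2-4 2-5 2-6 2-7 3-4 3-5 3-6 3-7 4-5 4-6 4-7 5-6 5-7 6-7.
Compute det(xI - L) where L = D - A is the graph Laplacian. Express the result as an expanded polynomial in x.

With the vertex order [0, 1, 2, 3, 4, 5, 6, 7], the degrees are [7, 7, 7, 7, 7, 7, 7, 7], giving D = diag(7, 7, 7, 7, 7, 7, 7, 7) and L = D - A. Computing det(xI - L) by cofactor expansion (or equivalently via sum-over-permutations) gives x^8 - 56x^7 + 1344x^6 - 17920x^5 + 143360x^4 - 688128x^3 + 1835008x^2 - 2097152x. Since p(0) = det(-L) = 0, x divides p(x). The largest eigenvalue, 8, is at most the vertex count 8. The eigenvalues sum to 56, which equals trace(L) = 2|E|.

x^8 - 56x^7 + 1344x^6 - 17920x^5 + 143360x^4 - 688128x^3 + 1835008x^2 - 2097152x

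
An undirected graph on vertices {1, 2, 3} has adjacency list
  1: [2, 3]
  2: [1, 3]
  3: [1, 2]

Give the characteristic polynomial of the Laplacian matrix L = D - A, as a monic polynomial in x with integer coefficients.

x^3 - 6x^2 + 9x

Each diagonal entry of L is the vertex degree and each off-diagonal entry is -1 where an edge is present, 0 otherwise; in the order [1, 2, 3] the diagonal is [2, 2, 2]. The eigenvalues of L are [0, 3, 3]; the characteristic polynomial is the product of (x - lambda_i), which multiplies out to x^3 - 6x^2 + 9x. The constant term is 0 because L is singular (the all-ones vector lies in its kernel). By the matrix-tree theorem the graph has (1/3) * product of the nonzero eigenvalues = 3 spanning trees.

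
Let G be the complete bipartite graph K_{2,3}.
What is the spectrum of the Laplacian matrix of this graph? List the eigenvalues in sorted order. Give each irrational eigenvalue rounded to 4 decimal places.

[0, 2, 2, 3, 5]

The graph has 5 vertices and degree multiset [3, 3, 2, 2, 2]; D is the diagonal matrix of degrees and L = D - A. L is symmetric positive semidefinite, so every eigenvalue is real and nonnegative. The eigenvalues sum to 12, which equals trace(L) = 2|E|. By the matrix-tree theorem the graph has (1/5) * product of the nonzero eigenvalues = 12 spanning trees.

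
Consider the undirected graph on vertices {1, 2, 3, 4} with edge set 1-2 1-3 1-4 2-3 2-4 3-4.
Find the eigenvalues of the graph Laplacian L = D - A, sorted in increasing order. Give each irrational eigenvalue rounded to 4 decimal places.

Reading degrees in the order [1, 2, 3, 4] gives [3, 3, 3, 3]; set D = diag(3, 3, 3, 3) and form L = D - A. The multiplicity of 0 as a Laplacian eigenvalue equals the number of connected components. The single zero eigenvalue shows the graph is connected. By the matrix-tree theorem the graph has (1/4) * product of the nonzero eigenvalues = 16 spanning trees.

[0, 4, 4, 4]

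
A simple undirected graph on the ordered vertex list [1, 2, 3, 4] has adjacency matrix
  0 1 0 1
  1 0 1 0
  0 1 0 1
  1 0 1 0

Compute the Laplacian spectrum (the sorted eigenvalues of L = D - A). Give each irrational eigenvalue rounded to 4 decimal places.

[0, 2, 2, 4]

Each diagonal entry of L is the vertex degree and each off-diagonal entry is -1 where an edge is present, 0 otherwise; in the order [1, 2, 3, 4] the diagonal is [2, 2, 2, 2]. Diagonalising L (or applying a numerical eigensolver to the 4x4 matrix) gives the spectrum above.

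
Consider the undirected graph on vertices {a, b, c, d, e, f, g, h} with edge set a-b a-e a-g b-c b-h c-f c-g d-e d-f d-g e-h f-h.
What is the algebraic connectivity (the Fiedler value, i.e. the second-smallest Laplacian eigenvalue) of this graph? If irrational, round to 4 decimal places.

Each diagonal entry of L is the vertex degree and each off-diagonal entry is -1 where an edge is present, 0 otherwise; in the order [a, b, c, d, e, f, g, h] the diagonal is [3, 3, 3, 3, 3, 3, 3, 3]. Computing the eigenvalues of L and sorting gives [0, 2, 2, 2, 4, 4, 4, 6]. The Fiedler value lambda_2 = 2 is strictly positive, so the graph is connected. There is one zero in the spectrum, matching the 1 component.

2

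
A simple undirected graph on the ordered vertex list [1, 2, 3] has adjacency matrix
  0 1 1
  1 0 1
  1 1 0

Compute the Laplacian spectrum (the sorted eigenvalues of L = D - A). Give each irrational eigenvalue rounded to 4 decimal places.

Reading degrees in the order [1, 2, 3] gives [2, 2, 2]; set D = diag(2, 2, 2) and form L = D - A. Diagonalising L (or applying a numerical eigensolver to the 3x3 matrix) gives the spectrum above. There is one zero in the spectrum, matching the 1 component. The eigenvalues sum to 6, which equals trace(L) = 2|E|.

[0, 3, 3]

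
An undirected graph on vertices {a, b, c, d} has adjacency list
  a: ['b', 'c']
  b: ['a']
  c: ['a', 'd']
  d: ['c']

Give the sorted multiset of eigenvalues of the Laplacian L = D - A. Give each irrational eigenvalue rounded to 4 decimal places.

Each diagonal entry of L is the vertex degree and each off-diagonal entry is -1 where an edge is present, 0 otherwise; in the order [a, b, c, d] the diagonal is [2, 1, 2, 1]. The multiplicity of 0 as a Laplacian eigenvalue equals the number of connected components. The single zero eigenvalue shows the graph is connected.

[0, 0.5858, 2, 3.4142]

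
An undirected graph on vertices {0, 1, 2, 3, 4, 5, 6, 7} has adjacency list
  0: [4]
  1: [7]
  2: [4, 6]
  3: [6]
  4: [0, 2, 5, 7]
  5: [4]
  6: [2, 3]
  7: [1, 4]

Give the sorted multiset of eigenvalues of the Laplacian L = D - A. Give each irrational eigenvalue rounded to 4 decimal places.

With the vertex order [0, 1, 2, 3, 4, 5, 6, 7], the degrees are [1, 1, 2, 1, 4, 1, 2, 2], giving D = diag(1, 1, 2, 1, 4, 1, 2, 2) and L = D - A. The multiplicity of 0 as a Laplacian eigenvalue equals the number of connected components.

[0, 0.2538, 0.5472, 1, 1.4689, 2.4066, 3.1504, 5.1732]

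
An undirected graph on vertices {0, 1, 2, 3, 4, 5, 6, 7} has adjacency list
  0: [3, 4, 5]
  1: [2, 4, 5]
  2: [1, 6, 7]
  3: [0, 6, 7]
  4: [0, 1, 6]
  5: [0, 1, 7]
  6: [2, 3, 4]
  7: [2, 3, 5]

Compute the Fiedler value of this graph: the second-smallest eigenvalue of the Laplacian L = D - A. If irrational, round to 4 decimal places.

With the vertex order [0, 1, 2, 3, 4, 5, 6, 7], the degrees are [3, 3, 3, 3, 3, 3, 3, 3], giving D = diag(3, 3, 3, 3, 3, 3, 3, 3) and L = D - A. The sorted Laplacian eigenvalues are [0, 2, 2, 2, 4, 4, 4, 6]; the algebraic connectivity is the second entry, 2. By the matrix-tree theorem the graph has (1/8) * product of the nonzero eigenvalues = 384 spanning trees. There is one zero in the spectrum, matching the 1 component.

2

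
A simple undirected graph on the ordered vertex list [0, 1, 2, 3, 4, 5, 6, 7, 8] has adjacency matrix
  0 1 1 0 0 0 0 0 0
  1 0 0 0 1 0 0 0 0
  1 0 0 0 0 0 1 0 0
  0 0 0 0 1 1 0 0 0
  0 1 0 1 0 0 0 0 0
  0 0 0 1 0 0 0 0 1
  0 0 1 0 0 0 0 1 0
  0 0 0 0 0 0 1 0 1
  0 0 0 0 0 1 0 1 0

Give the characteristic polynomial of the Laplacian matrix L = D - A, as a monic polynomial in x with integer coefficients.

x^9 - 18x^8 + 135x^7 - 546x^6 + 1287x^5 - 1782x^4 + 1386x^3 - 540x^2 + 81x

With the vertex order [0, 1, 2, 3, 4, 5, 6, 7, 8], the degrees are [2, 2, 2, 2, 2, 2, 2, 2, 2], giving D = diag(2, 2, 2, 2, 2, 2, 2, 2, 2) and L = D - A. Computing det(xI - L) by cofactor expansion (or equivalently via sum-over-permutations) gives x^9 - 18x^8 + 135x^7 - 546x^6 + 1287x^5 - 1782x^4 + 1386x^3 - 540x^2 + 81x. The constant term is 0 because L is singular (the all-ones vector lies in its kernel). By the matrix-tree theorem the graph has (1/9) * product of the nonzero eigenvalues = 9 spanning trees. The largest eigenvalue, 3.8794, is at most the vertex count 9.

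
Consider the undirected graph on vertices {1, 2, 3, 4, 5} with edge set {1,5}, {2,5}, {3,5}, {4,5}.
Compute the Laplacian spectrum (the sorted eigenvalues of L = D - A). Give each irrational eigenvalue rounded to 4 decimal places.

[0, 1, 1, 1, 5]

Reading degrees in the order [1, 2, 3, 4, 5] gives [1, 1, 1, 1, 4]; set D = diag(1, 1, 1, 1, 4) and form L = D - A. L is symmetric positive semidefinite, so every eigenvalue is real and nonnegative. The single zero eigenvalue shows the graph is connected. There is one zero in the spectrum, matching the 1 component.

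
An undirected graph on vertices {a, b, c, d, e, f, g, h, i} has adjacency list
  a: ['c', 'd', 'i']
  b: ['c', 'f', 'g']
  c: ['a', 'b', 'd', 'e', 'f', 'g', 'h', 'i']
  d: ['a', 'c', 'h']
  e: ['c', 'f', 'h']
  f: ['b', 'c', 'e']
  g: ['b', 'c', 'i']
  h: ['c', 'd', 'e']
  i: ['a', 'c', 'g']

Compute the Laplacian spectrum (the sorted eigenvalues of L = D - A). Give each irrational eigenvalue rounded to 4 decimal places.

[0, 1.5858, 1.5858, 3, 3, 4.4142, 4.4142, 5, 9]

Each diagonal entry of L is the vertex degree and each off-diagonal entry is -1 where an edge is present, 0 otherwise; in the order [a, b, c, d, e, f, g, h, i] the diagonal is [3, 3, 8, 3, 3, 3, 3, 3, 3]. L is symmetric positive semidefinite, so every eigenvalue is real and nonnegative.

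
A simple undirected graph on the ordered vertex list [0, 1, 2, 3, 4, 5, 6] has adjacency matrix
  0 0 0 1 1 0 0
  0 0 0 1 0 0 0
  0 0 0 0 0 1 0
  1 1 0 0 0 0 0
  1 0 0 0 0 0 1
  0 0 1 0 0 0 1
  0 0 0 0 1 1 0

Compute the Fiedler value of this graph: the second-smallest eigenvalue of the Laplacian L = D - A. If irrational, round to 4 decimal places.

0.1981

With the vertex order [0, 1, 2, 3, 4, 5, 6], the degrees are [2, 1, 1, 2, 2, 2, 2], giving D = diag(2, 1, 1, 2, 2, 2, 2) and L = D - A. The sorted Laplacian eigenvalues are [0, 0.1981, 0.7530, 1.5550, 2.4450, 3.2470, 3.8019]; the algebraic connectivity is the second entry, 0.1981. The largest eigenvalue, 3.8019, is at most the vertex count 7. The eigenvalues sum to 12, which equals trace(L) = 2|E|.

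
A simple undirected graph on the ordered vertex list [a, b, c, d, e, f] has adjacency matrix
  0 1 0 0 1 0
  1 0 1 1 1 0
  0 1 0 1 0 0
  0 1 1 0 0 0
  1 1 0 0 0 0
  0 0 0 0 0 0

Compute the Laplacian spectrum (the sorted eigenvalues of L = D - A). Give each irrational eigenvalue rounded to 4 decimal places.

Each diagonal entry of L is the vertex degree and each off-diagonal entry is -1 where an edge is present, 0 otherwise; in the order [a, b, c, d, e, f] the diagonal is [2, 4, 2, 2, 2, 0]. Since every row of L sums to 0, the all-ones vector is in the kernel and 0 is an eigenvalue. The 2 zero eigenvalues correspond to the 2 connected components. The eigenvalues sum to 12, which equals trace(L) = 2|E|. There are 2 zeros in the spectrum, matching the 2 components.

[0, 0, 1, 3, 3, 5]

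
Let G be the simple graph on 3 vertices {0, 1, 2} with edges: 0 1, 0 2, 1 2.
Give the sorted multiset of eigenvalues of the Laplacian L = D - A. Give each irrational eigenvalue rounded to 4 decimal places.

[0, 3, 3]

With the vertex order [0, 1, 2], the degrees are [2, 2, 2], giving D = diag(2, 2, 2) and L = D - A. L is symmetric positive semidefinite, so every eigenvalue is real and nonnegative. The single zero eigenvalue shows the graph is connected. The largest eigenvalue, 3, is at most the vertex count 3.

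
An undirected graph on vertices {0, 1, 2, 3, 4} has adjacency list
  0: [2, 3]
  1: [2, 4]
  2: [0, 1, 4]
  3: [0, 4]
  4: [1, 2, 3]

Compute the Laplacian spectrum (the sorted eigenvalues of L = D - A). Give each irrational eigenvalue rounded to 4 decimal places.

[0, 1.3820, 2.3820, 3.6180, 4.6180]

Reading degrees in the order [0, 1, 2, 3, 4] gives [2, 2, 3, 2, 3]; set D = diag(2, 2, 3, 2, 3) and form L = D - A. L is symmetric positive semidefinite, so every eigenvalue is real and nonnegative. By the matrix-tree theorem the graph has (1/5) * product of the nonzero eigenvalues = 11 spanning trees. There is one zero in the spectrum, matching the 1 component.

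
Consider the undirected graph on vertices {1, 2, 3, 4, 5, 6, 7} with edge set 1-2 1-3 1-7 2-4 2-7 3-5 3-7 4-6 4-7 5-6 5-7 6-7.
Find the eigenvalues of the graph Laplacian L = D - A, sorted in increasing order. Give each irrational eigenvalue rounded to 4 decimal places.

[0, 2, 2, 4, 4, 5, 7]

Reading degrees in the order [1, 2, 3, 4, 5, 6, 7] gives [3, 3, 3, 3, 3, 3, 6]; set D = diag(3, 3, 3, 3, 3, 3, 6) and form L = D - A. Diagonalising L (or applying a numerical eigensolver to the 7x7 matrix) gives the spectrum above. The single zero eigenvalue shows the graph is connected. The largest eigenvalue, 7, is at most the vertex count 7.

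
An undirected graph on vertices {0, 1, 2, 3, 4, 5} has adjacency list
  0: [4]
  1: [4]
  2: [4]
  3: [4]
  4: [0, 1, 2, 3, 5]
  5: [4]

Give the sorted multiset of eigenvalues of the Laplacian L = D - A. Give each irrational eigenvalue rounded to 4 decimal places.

Reading degrees in the order [0, 1, 2, 3, 4, 5] gives [1, 1, 1, 1, 5, 1]; set D = diag(1, 1, 1, 1, 5, 1) and form L = D - A. The multiplicity of 0 as a Laplacian eigenvalue equals the number of connected components. By the matrix-tree theorem the graph has (1/6) * product of the nonzero eigenvalues = 1 spanning tree.

[0, 1, 1, 1, 1, 6]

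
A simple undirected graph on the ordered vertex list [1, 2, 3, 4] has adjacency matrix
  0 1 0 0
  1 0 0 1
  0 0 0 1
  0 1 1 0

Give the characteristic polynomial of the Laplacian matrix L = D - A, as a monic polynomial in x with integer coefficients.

Each diagonal entry of L is the vertex degree and each off-diagonal entry is -1 where an edge is present, 0 otherwise; in the order [1, 2, 3, 4] the diagonal is [1, 2, 1, 2]. Computing det(xI - L) by cofactor expansion (or equivalently via sum-over-permutations) gives x^4 - 6x^3 + 10x^2 - 4x. The constant term is 0 because L is singular (the all-ones vector lies in its kernel). The largest eigenvalue, 3.4142, is at most the vertex count 4.

x^4 - 6x^3 + 10x^2 - 4x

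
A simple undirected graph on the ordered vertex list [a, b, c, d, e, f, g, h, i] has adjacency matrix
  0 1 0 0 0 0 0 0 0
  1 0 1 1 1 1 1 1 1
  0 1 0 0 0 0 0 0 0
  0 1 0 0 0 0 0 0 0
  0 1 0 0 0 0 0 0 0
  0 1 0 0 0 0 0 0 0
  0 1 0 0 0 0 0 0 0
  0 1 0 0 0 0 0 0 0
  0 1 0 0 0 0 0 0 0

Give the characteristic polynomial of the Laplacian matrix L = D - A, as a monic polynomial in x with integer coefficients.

x^9 - 16x^8 + 84x^7 - 224x^6 + 350x^5 - 336x^4 + 196x^3 - 64x^2 + 9x

Reading degrees in the order [a, b, c, d, e, f, g, h, i] gives [1, 8, 1, 1, 1, 1, 1, 1, 1]; set D = diag(1, 8, 1, 1, 1, 1, 1, 1, 1) and form L = D - A. Computing det(xI - L) by cofactor expansion (or equivalently via sum-over-permutations) gives x^9 - 16x^8 + 84x^7 - 224x^6 + 350x^5 - 336x^4 + 196x^3 - 64x^2 + 9x. The coefficient of x^8 equals -trace(L) = -16, matching the sum of degrees. There is one zero in the spectrum, matching the 1 component.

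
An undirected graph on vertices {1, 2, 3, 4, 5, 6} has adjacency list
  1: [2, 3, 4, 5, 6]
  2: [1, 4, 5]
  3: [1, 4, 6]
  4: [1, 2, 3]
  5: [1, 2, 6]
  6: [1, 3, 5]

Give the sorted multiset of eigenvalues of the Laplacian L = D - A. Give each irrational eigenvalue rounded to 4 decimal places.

Reading degrees in the order [1, 2, 3, 4, 5, 6] gives [5, 3, 3, 3, 3, 3]; set D = diag(5, 3, 3, 3, 3, 3) and form L = D - A. L is symmetric positive semidefinite, so every eigenvalue is real and nonnegative. The largest eigenvalue, 6, is at most the vertex count 6.

[0, 2.3820, 2.3820, 4.6180, 4.6180, 6]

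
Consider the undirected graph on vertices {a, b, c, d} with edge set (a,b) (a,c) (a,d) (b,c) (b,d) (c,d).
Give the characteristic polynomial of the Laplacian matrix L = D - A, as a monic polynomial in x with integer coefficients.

With the vertex order [a, b, c, d], the degrees are [3, 3, 3, 3], giving D = diag(3, 3, 3, 3) and L = D - A. Computing det(xI - L) by cofactor expansion (or equivalently via sum-over-permutations) gives x^4 - 12x^3 + 48x^2 - 64x. The constant term is 0 because L is singular (the all-ones vector lies in its kernel).

x^4 - 12x^3 + 48x^2 - 64x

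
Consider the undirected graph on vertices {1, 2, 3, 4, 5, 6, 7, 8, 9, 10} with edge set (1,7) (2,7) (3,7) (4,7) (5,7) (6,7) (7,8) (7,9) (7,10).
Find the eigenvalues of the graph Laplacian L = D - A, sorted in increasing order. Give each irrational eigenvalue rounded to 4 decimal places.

[0, 1, 1, 1, 1, 1, 1, 1, 1, 10]

With the vertex order [1, 2, 3, 4, 5, 6, 7, 8, 9, 10], the degrees are [1, 1, 1, 1, 1, 1, 9, 1, 1, 1], giving D = diag(1, 1, 1, 1, 1, 1, 9, 1, 1, 1) and L = D - A. The multiplicity of 0 as a Laplacian eigenvalue equals the number of connected components.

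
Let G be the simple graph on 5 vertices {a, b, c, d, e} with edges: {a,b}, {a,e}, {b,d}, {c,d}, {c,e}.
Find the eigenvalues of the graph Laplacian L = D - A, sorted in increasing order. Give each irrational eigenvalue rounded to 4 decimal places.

Each diagonal entry of L is the vertex degree and each off-diagonal entry is -1 where an edge is present, 0 otherwise; in the order [a, b, c, d, e] the diagonal is [2, 2, 2, 2, 2]. L is symmetric positive semidefinite, so every eigenvalue is real and nonnegative. The single zero eigenvalue shows the graph is connected. By the matrix-tree theorem the graph has (1/5) * product of the nonzero eigenvalues = 5 spanning trees.

[0, 1.3820, 1.3820, 3.6180, 3.6180]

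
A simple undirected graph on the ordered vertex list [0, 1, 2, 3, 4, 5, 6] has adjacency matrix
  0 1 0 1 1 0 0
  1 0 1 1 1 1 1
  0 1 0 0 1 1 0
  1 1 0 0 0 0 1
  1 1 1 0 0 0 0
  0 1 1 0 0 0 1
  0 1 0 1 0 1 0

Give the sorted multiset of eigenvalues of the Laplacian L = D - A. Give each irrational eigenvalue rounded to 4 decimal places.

With the vertex order [0, 1, 2, 3, 4, 5, 6], the degrees are [3, 6, 3, 3, 3, 3, 3], giving D = diag(3, 6, 3, 3, 3, 3, 3) and L = D - A. L is symmetric positive semidefinite, so every eigenvalue is real and nonnegative. The largest eigenvalue, 7, is at most the vertex count 7. By the matrix-tree theorem the graph has (1/7) * product of the nonzero eigenvalues = 320 spanning trees.

[0, 2, 2, 4, 4, 5, 7]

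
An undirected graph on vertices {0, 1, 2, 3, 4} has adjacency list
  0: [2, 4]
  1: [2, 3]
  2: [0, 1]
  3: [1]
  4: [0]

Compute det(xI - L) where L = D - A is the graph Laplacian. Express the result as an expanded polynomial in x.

x^5 - 8x^4 + 21x^3 - 20x^2 + 5x

With the vertex order [0, 1, 2, 3, 4], the degrees are [2, 2, 2, 1, 1], giving D = diag(2, 2, 2, 1, 1) and L = D - A. L has integer entries, so p(x) = det(xI - L) has integer coefficients. Expanding the determinant yields x^5 - 8x^4 + 21x^3 - 20x^2 + 5x. The coefficient of x^4 equals -trace(L) = -8, matching the sum of degrees. There is one zero in the spectrum, matching the 1 component. By the matrix-tree theorem the graph has (1/5) * product of the nonzero eigenvalues = 1 spanning tree.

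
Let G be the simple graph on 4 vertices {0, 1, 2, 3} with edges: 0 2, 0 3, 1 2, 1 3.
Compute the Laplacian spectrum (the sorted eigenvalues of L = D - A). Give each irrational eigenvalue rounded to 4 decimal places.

With the vertex order [0, 1, 2, 3], the degrees are [2, 2, 2, 2], giving D = diag(2, 2, 2, 2) and L = D - A. L is symmetric positive semidefinite, so every eigenvalue is real and nonnegative. The single zero eigenvalue shows the graph is connected. The eigenvalues sum to 8, which equals trace(L) = 2|E|.

[0, 2, 2, 4]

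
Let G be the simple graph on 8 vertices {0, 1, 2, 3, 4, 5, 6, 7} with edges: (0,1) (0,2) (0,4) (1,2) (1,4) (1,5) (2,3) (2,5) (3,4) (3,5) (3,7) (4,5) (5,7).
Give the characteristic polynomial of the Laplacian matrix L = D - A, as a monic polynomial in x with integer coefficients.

With the vertex order [0, 1, 2, 3, 4, 5, 6, 7], the degrees are [3, 4, 4, 4, 4, 5, 0, 2], giving D = diag(3, 4, 4, 4, 4, 5, 0, 2) and L = D - A. L has integer entries, so p(x) = det(xI - L) has integer coefficients. Expanding the determinant yields x^8 - 26x^7 + 274x^6 - 1492x^5 + 4401x^4 - 6602x^3 + 3864x^2. The coefficient of x^7 equals -trace(L) = -26, matching the sum of degrees. The eigenvalues sum to 26, which equals trace(L) = 2|E|.

x^8 - 26x^7 + 274x^6 - 1492x^5 + 4401x^4 - 6602x^3 + 3864x^2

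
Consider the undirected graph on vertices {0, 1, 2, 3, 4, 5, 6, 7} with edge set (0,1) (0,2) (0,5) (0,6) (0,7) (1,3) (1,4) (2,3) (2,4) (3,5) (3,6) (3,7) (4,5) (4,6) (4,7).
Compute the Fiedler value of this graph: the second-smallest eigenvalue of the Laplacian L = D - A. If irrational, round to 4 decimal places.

3

Reading degrees in the order [0, 1, 2, 3, 4, 5, 6, 7] gives [5, 3, 3, 5, 5, 3, 3, 3]; set D = diag(5, 3, 3, 5, 5, 3, 3, 3) and form L = D - A. The smallest Laplacian eigenvalue is always 0. The next one, lambda_2 = 3, measures how hard the graph is to disconnect: larger values mean better connectivity. The largest eigenvalue, 8, is at most the vertex count 8. By the matrix-tree theorem the graph has (1/8) * product of the nonzero eigenvalues = 2025 spanning trees.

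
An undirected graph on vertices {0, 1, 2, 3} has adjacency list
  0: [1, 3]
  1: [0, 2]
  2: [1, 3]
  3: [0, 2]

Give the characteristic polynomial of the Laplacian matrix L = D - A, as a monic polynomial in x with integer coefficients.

x^4 - 8x^3 + 20x^2 - 16x

Reading degrees in the order [0, 1, 2, 3] gives [2, 2, 2, 2]; set D = diag(2, 2, 2, 2) and form L = D - A. L has integer entries, so p(x) = det(xI - L) has integer coefficients. Expanding the determinant yields x^4 - 8x^3 + 20x^2 - 16x. The constant term is 0 because L is singular (the all-ones vector lies in its kernel). There is one zero in the spectrum, matching the 1 component.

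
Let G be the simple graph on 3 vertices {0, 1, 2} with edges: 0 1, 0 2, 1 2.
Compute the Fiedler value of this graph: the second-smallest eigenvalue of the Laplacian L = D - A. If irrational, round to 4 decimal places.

3

Each diagonal entry of L is the vertex degree and each off-diagonal entry is -1 where an edge is present, 0 otherwise; in the order [0, 1, 2] the diagonal is [2, 2, 2]. The sorted Laplacian eigenvalues are [0, 3, 3]; the algebraic connectivity is the second entry, 3. The largest eigenvalue, 3, is at most the vertex count 3.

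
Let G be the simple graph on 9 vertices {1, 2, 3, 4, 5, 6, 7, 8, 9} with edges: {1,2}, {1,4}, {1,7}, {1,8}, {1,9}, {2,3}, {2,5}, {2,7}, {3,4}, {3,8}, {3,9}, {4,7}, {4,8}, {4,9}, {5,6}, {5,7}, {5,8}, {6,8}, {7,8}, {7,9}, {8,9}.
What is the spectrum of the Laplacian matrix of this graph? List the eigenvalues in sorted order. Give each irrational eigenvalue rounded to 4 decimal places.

Each diagonal entry of L is the vertex degree and each off-diagonal entry is -1 where an edge is present, 0 otherwise; in the order [1, 2, 3, 4, 5, 6, 7, 8, 9] the diagonal is [5, 4, 4, 5, 4, 2, 6, 7, 5]. The multiplicity of 0 as a Laplacian eigenvalue equals the number of connected components.

[0, 1.6593, 3.3212, 4.0830, 4.8490, 6, 6.5771, 7.2610, 8.2493]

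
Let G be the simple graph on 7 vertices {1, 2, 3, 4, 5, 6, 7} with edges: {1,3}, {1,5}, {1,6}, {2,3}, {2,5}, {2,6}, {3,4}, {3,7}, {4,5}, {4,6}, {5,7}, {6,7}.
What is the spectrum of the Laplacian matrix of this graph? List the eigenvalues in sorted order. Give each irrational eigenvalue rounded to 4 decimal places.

[0, 3, 3, 3, 4, 4, 7]

With the vertex order [1, 2, 3, 4, 5, 6, 7], the degrees are [3, 3, 4, 3, 4, 4, 3], giving D = diag(3, 3, 4, 3, 4, 4, 3) and L = D - A. Since every row of L sums to 0, the all-ones vector is in the kernel and 0 is an eigenvalue. The single zero eigenvalue shows the graph is connected. By the matrix-tree theorem the graph has (1/7) * product of the nonzero eigenvalues = 432 spanning trees.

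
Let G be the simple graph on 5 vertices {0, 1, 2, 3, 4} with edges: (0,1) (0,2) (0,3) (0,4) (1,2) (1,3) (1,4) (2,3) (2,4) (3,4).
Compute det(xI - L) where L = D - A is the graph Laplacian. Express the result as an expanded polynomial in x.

Each diagonal entry of L is the vertex degree and each off-diagonal entry is -1 where an edge is present, 0 otherwise; in the order [0, 1, 2, 3, 4] the diagonal is [4, 4, 4, 4, 4]. L has integer entries, so p(x) = det(xI - L) has integer coefficients. Expanding the determinant yields x^5 - 20x^4 + 150x^3 - 500x^2 + 625x. The constant term is 0 because L is singular (the all-ones vector lies in its kernel). There is one zero in the spectrum, matching the 1 component.

x^5 - 20x^4 + 150x^3 - 500x^2 + 625x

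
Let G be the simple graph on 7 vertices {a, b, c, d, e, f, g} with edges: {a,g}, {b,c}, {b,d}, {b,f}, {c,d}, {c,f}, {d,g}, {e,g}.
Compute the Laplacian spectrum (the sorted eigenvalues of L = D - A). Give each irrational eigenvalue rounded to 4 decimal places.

Each diagonal entry of L is the vertex degree and each off-diagonal entry is -1 where an edge is present, 0 otherwise; in the order [a, b, c, d, e, f, g] the diagonal is [1, 3, 3, 3, 1, 2, 3]. Diagonalising L (or applying a numerical eigensolver to the 7x7 matrix) gives the spectrum above. By the matrix-tree theorem the graph has (1/7) * product of the nonzero eigenvalues = 8 spanning trees. The largest eigenvalue, 4.7757, is at most the vertex count 7.

[0, 0.3588, 1, 2.2763, 3.5892, 4, 4.7757]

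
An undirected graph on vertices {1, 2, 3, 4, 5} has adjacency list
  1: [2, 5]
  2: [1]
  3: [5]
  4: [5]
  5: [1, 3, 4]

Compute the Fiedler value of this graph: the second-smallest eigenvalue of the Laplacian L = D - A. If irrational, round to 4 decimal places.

With the vertex order [1, 2, 3, 4, 5], the degrees are [2, 1, 1, 1, 3], giving D = diag(2, 1, 1, 1, 3) and L = D - A. The sorted Laplacian eigenvalues are [0, 0.5188, 1, 2.3111, 4.1701]; the algebraic connectivity is the second entry, 0.5188.

0.5188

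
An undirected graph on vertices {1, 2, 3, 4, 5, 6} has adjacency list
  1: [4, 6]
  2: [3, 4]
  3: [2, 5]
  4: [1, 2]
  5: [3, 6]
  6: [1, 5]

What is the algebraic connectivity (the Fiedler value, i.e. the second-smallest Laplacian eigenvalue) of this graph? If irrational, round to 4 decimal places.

Reading degrees in the order [1, 2, 3, 4, 5, 6] gives [2, 2, 2, 2, 2, 2]; set D = diag(2, 2, 2, 2, 2, 2) and form L = D - A. The smallest Laplacian eigenvalue is always 0. The next one, lambda_2 = 1, measures how hard the graph is to disconnect: larger values mean better connectivity.

1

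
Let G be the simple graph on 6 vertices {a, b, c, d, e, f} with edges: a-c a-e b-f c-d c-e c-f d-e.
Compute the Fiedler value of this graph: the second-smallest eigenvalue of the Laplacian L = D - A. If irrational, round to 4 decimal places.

Reading degrees in the order [a, b, c, d, e, f] gives [2, 1, 4, 2, 3, 2]; set D = diag(2, 1, 4, 2, 3, 2) and form L = D - A. The smallest Laplacian eigenvalue is always 0. The next one, lambda_2 = 0.4859, measures how hard the graph is to disconnect: larger values mean better connectivity. There is one zero in the spectrum, matching the 1 component.

0.4859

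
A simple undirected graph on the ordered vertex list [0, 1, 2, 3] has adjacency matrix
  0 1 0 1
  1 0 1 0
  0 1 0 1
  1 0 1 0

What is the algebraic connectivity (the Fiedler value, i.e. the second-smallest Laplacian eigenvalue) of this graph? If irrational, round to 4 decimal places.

Each diagonal entry of L is the vertex degree and each off-diagonal entry is -1 where an edge is present, 0 otherwise; in the order [0, 1, 2, 3] the diagonal is [2, 2, 2, 2]. The sorted Laplacian eigenvalues are [0, 2, 2, 4]; the algebraic connectivity is the second entry, 2.

2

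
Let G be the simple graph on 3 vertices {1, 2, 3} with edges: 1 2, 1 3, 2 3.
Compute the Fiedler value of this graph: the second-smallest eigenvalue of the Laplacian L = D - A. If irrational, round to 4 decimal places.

Reading degrees in the order [1, 2, 3] gives [2, 2, 2]; set D = diag(2, 2, 2) and form L = D - A. The smallest Laplacian eigenvalue is always 0. The next one, lambda_2 = 3, measures how hard the graph is to disconnect: larger values mean better connectivity. There is one zero in the spectrum, matching the 1 component.

3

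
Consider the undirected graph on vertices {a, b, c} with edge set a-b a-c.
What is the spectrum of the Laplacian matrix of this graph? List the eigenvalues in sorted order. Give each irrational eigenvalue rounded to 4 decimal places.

Each diagonal entry of L is the vertex degree and each off-diagonal entry is -1 where an edge is present, 0 otherwise; in the order [a, b, c] the diagonal is [2, 1, 1]. L is symmetric positive semidefinite, so every eigenvalue is real and nonnegative. The single zero eigenvalue shows the graph is connected. There is one zero in the spectrum, matching the 1 component.

[0, 1, 3]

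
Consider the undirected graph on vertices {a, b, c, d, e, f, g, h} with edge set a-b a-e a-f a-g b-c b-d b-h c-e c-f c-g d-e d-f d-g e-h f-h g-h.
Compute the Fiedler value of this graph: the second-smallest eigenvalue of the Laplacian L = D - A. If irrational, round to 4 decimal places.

4

Each diagonal entry of L is the vertex degree and each off-diagonal entry is -1 where an edge is present, 0 otherwise; in the order [a, b, c, d, e, f, g, h] the diagonal is [4, 4, 4, 4, 4, 4, 4, 4]. Computing the eigenvalues of L and sorting gives [0, 4, 4, 4, 4, 4, 4, 8]. The Fiedler value lambda_2 = 4 is strictly positive, so the graph is connected. By the matrix-tree theorem the graph has (1/8) * product of the nonzero eigenvalues = 4096 spanning trees.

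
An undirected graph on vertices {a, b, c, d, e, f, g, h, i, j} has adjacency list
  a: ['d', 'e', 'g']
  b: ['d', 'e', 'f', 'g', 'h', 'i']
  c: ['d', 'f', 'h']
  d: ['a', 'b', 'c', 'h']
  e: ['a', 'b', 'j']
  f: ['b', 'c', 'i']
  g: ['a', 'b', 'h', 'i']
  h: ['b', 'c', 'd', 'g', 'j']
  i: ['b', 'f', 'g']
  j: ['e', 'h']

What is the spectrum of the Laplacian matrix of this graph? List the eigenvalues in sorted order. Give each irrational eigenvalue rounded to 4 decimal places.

[0, 1.2963, 2.0727, 2.1948, 3.1187, 4.1522, 4.5348, 4.6934, 6.4561, 7.4811]

Reading degrees in the order [a, b, c, d, e, f, g, h, i, j] gives [3, 6, 3, 4, 3, 3, 4, 5, 3, 2]; set D = diag(3, 6, 3, 4, 3, 3, 4, 5, 3, 2) and form L = D - A. Diagonalising L (or applying a numerical eigensolver to the 10x10 matrix) gives the spectrum above.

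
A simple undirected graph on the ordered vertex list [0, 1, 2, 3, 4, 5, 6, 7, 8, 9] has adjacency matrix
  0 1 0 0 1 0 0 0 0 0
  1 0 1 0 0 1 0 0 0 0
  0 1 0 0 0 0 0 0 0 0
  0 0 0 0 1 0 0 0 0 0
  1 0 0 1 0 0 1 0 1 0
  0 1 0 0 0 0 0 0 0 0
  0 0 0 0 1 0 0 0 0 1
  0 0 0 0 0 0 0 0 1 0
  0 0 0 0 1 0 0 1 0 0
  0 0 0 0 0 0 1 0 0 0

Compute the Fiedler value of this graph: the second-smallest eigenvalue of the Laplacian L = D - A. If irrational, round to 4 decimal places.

0.1898

Reading degrees in the order [0, 1, 2, 3, 4, 5, 6, 7, 8, 9] gives [2, 3, 1, 1, 4, 1, 2, 1, 2, 1]; set D = diag(2, 3, 1, 1, 4, 1, 2, 1, 2, 1) and form L = D - A. The smallest Laplacian eigenvalue is always 0. The next one, lambda_2 = 0.1898, measures how hard the graph is to disconnect: larger values mean better connectivity.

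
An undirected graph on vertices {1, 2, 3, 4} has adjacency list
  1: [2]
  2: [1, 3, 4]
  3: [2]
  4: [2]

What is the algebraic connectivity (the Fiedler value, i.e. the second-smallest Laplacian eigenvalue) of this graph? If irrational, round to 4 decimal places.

1

Each diagonal entry of L is the vertex degree and each off-diagonal entry is -1 where an edge is present, 0 otherwise; in the order [1, 2, 3, 4] the diagonal is [1, 3, 1, 1]. The smallest Laplacian eigenvalue is always 0. The next one, lambda_2 = 1, measures how hard the graph is to disconnect: larger values mean better connectivity. The eigenvalues sum to 6, which equals trace(L) = 2|E|.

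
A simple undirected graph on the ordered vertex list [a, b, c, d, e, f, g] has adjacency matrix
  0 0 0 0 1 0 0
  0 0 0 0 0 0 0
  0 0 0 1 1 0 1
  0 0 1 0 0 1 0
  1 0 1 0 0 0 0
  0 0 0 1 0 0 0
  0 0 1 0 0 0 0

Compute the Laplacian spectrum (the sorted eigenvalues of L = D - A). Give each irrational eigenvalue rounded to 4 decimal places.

Reading degrees in the order [a, b, c, d, e, f, g] gives [1, 0, 3, 2, 2, 1, 1]; set D = diag(1, 0, 3, 2, 2, 1, 1) and form L = D - A. Diagonalising L (or applying a numerical eigensolver to the 7x7 matrix) gives the spectrum above. The 2 zero eigenvalues correspond to the 2 connected components. There are 2 zeros in the spectrum, matching the 2 components.

[0, 0, 0.3820, 0.6972, 2, 2.6180, 4.3028]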